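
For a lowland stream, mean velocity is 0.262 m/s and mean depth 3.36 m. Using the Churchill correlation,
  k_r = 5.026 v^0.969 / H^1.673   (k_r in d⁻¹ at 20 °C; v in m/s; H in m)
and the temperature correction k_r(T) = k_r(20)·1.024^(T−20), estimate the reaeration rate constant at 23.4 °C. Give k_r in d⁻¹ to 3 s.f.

k_r ≈ 0.196 d⁻¹

k_r(20) = 5.026 × 0.262^0.969 / 3.36^1.673 = 5.026 × 0.2731 / 7.596 = 0.1807 d⁻¹.
k_r(23.4) = 0.1807 × 1.024^(23.4−20) = 0.1807 × 1.084 = 0.1959 d⁻¹.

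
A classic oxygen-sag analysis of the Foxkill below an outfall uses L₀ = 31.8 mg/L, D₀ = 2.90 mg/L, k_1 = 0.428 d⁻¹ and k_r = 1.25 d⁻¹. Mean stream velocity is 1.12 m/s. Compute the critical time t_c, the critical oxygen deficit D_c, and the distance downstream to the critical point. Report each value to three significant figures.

At the critical point dD/dt = 0, so k_1 L₀ e^(−k_1 t) = k_r D. Substituting D(t) from the Streeter–Phelps equation and solving for t gives
t_c = ln[(k_r/k_1)(1 − D₀(k_r−k_1)/(k_1 L₀))] / (k_r−k_1).
Here k_r−k_1 = 0.8220 d⁻¹ and 1 − D₀(k_r−k_1)/(k_1 L₀) = 1 − 2.90×0.8220/(0.428×31.8) = 0.8249, so
t_c = ln(2.921 × 0.8249) / 0.8220 = 0.8792 / 0.8220 = 1.070 d.
L(t_c) = L₀ e^(−k_1 t_c) = 31.8 × 0.6327 = 20.12 mg/L, and at the critical point k_r D_c = k_1 L, so D_c = (0.428/1.25) × 20.12 = 6.889 mg/L.
x_c = v t_c = 1.12 m/s × 1.070 d × 86400 s/d = 103500 m ≈ 104 km.

t_c ≈ 1.07 d; D_c ≈ 6.89 mg/L; x_c ≈ 104 km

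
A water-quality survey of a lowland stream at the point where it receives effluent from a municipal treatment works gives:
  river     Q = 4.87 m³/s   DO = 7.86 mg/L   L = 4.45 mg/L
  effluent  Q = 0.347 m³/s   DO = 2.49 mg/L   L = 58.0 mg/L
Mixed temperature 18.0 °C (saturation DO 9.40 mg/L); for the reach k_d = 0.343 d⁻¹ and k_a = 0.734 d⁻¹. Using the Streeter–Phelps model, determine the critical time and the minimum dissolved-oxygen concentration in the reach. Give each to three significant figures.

Mixed DO = (4.87×7.86 + 0.347×2.49)/(4.87+0.347) = 39.14/5.217 = 7.503 mg/L.
Mixed L₀ = (4.87×4.45 + 0.347×58.0)/(5.217) = 41.80/5.217 = 8.012 mg/L.
Initial deficit D₀ = C_s − DO₀ = 9.40 − 7.503 = 1.897 mg/L.
t_c = (1/0.3910) ln[(0.734/0.343)(1 − 1.897×0.3910/(0.343×8.012))] = 2.558 × ln(1.562) = 1.141 d.
D_c = (0.343/0.734) × 8.012 × e^(−0.343×1.141) = 0.4673 × 8.012 × 0.6761 = 2.531 mg/L.
Minimum DO = 9.40 − 2.531 = 6.869 mg/L.

t_c ≈ 1.14 d; minimum DO ≈ 6.87 mg/L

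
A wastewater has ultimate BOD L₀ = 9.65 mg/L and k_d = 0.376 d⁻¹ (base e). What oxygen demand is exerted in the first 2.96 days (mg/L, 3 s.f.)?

y ≈ 6.48 mg/L

y_t = L₀(1 − e^(−k_d t)) = 9.65 × (1 − e^(−0.376×2.96))
= 9.65 × (1 − 0.3286) = 9.65 × 0.6714 = 6.479 mg/L.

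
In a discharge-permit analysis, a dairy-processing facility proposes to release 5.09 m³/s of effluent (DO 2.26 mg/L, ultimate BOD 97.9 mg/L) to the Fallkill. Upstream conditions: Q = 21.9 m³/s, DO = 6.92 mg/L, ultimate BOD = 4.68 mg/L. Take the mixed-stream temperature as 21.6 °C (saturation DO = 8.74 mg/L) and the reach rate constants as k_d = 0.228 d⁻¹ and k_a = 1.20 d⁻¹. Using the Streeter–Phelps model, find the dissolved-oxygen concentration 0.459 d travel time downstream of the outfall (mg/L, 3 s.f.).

Mixed DO = (21.9×6.92 + 5.09×2.26)/(21.9+5.09) = 163.1/26.99 = 6.041 mg/L.
Mixed L₀ = (21.9×4.68 + 5.09×97.9)/(26.99) = 600.8/26.99 = 22.26 mg/L.
Initial deficit D₀ = C_s − DO₀ = 8.74 − 6.041 = 2.699 mg/L.
D(0.459) = [0.228×22.26/(1.20−0.228)](e^(−0.228×0.459) − e^(−1.20×0.459)) + 2.699 e^(−1.20×0.459)
= 5.222 × (0.9006 − 0.5765) + 2.699 × 0.5765 = 3.248 mg/L.
DO = 8.74 − 3.248 = 5.492 mg/L.

DO ≈ 5.49 mg/L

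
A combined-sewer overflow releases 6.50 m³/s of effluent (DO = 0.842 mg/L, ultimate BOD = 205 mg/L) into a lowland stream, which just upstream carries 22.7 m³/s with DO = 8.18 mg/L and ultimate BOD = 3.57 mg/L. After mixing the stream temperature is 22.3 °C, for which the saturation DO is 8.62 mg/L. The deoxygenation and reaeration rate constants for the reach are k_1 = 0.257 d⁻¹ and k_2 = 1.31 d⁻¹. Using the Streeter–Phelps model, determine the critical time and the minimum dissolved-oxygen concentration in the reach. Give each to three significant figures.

Mixed DO = (22.7×8.18 + 6.50×0.842)/(22.7+6.50) = 191.2/29.20 = 6.547 mg/L.
Mixed L₀ = (22.7×3.57 + 6.50×205)/(29.20) = 1414/29.20 = 48.41 mg/L.
Initial deficit D₀ = C_s − DO₀ = 8.62 − 6.547 = 2.073 mg/L.
t_c = (1/1.053) ln[(1.31/0.257)(1 − 2.073×1.053/(0.257×48.41))] = 0.9497 × ln(4.203) = 1.363 d.
D_c = (0.257/1.31) × 48.41 × e^(−0.257×1.363) = 0.1962 × 48.41 × 0.7044 = 6.690 mg/L.
Minimum DO = 8.62 − 6.690 = 1.930 mg/L.

t_c ≈ 1.36 d; minimum DO ≈ 1.93 mg/L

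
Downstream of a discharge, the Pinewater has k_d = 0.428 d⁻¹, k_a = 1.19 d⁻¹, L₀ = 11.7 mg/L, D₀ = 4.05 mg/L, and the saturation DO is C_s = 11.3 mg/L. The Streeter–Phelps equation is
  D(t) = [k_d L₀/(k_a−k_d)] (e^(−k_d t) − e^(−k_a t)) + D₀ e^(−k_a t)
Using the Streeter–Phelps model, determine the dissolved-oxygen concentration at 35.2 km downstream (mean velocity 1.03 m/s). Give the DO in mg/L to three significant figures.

DO ≈ 7.33 mg/L

Travel time t = x/v = 35.2 km / (1.03 m/s) = 35200 m / 1.03 m/s = 34170 s = 0.3955 d.
k_d L₀/(k_a−k_d) = 0.428×11.7/(1.19−0.428) = 5.008/0.7620 = 6.572 mg/L.
e^(−k_d t) = e^(−0.428×0.3955) = 0.8443; e^(−k_a t) = e^(−1.19×0.3955) = 0.6246.
D = 6.572 × (0.8443 − 0.6246) + 4.05 × 0.6246 = 1.444 + 2.530 = 3.973 mg/L.
DO = C_s − D = 11.3 − 3.973 = 7.327 mg/L.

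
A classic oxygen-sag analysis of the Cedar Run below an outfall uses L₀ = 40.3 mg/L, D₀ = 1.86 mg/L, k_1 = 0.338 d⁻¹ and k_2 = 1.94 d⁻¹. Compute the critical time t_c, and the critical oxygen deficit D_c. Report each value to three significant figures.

With k_2/k_1 = 5.740 and 1 − D₀(k_2−k_1)/(k_1 L₀) = 0.7812,
t_c = ln(5.740 × 0.7812) / (1.94 − 0.338) = ln(4.484) / 1.602 = 1.501/1.602 = 0.9367 d.
L(t_c) = L₀ e^(−k_1 t_c) = 40.3 × 0.7286 = 29.36 mg/L, and at the critical point k_2 D_c = k_1 L, so D_c = (0.338/1.94) × 29.36 = 5.116 mg/L.

t_c ≈ 0.937 d; D_c ≈ 5.12 mg/L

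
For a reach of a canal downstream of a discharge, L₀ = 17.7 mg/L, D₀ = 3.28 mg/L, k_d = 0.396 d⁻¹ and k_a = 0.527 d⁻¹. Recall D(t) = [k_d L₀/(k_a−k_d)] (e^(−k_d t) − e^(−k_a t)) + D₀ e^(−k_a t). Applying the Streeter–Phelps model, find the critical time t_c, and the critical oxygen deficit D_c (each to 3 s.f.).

t_c ≈ 1.70 d; D_c ≈ 6.79 mg/L

At the critical point dD/dt = 0, so k_d L₀ e^(−k_d t) = k_a D. Substituting D(t) from the Streeter–Phelps equation and solving for t gives
t_c = ln[(k_a/k_d)(1 − D₀(k_a−k_d)/(k_d L₀))] / (k_a−k_d).
Here k_a−k_d = 0.1310 d⁻¹ and 1 − D₀(k_a−k_d)/(k_d L₀) = 1 − 3.28×0.1310/(0.396×17.7) = 0.9387, so
t_c = ln(1.331 × 0.9387) / 0.1310 = 0.2225 / 0.1310 = 1.699 d.
D_c = (k_d/k_a) L₀ e^(−k_d t_c) = (0.396/0.527) × 17.7 × e^(−0.396×1.699) = 0.7514 × 17.7 × 0.5103 = 6.788 mg/L.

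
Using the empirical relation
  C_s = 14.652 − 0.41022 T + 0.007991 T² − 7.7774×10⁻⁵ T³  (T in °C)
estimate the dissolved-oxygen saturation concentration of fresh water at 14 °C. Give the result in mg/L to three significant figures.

C_s ≈ 10.3 mg/L

C_s = 14.652 − 0.41022×14 + 0.007991×14² − 7.7774×10⁻⁵×14³ = 10.26 mg/L.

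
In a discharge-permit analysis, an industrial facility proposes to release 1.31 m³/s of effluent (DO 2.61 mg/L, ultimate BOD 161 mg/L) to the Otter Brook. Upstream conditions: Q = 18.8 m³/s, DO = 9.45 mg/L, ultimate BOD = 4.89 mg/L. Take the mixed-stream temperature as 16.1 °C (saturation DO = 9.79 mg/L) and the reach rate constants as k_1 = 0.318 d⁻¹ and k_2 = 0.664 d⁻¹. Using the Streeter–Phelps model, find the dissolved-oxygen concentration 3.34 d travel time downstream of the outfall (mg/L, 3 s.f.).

DO ≈ 6.43 mg/L

Mixed DO = (18.8×9.45 + 1.31×2.61)/(18.8+1.31) = 181.1/20.11 = 9.004 mg/L.
Mixed L₀ = (18.8×4.89 + 1.31×161)/(20.11) = 302.8/20.11 = 15.06 mg/L.
Initial deficit D₀ = C_s − DO₀ = 9.79 − 9.004 = 0.7856 mg/L.
D(3.34) = [0.318×15.06/(0.664−0.318)](e^(−0.318×3.34) − e^(−0.664×3.34)) + 0.7856 e^(−0.664×3.34)
= 13.84 × (0.3457 − 0.1089) + 0.7856 × 0.1089 = 3.364 mg/L.
DO = 9.79 − 3.364 = 6.426 mg/L.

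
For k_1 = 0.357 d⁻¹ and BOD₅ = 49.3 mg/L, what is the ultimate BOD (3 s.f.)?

BOD₅ = L₀(1 − e^(−5k_1)) ⇒ L₀ = BOD₅ / (1 − e^(−5×0.357))
= 49.3 / (1 − 0.1678) = 49.3 / 0.8322 = 59.24 mg/L.

L₀ ≈ 59.2 mg/L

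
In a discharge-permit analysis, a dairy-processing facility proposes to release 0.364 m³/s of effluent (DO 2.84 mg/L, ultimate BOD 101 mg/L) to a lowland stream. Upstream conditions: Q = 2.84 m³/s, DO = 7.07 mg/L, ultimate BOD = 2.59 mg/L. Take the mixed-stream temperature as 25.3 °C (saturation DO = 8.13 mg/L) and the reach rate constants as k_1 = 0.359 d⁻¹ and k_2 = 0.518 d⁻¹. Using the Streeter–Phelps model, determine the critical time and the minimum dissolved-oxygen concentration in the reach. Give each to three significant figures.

t_c ≈ 1.99 d; minimum DO ≈ 3.45 mg/L

Mixed DO = (2.84×7.07 + 0.364×2.84)/(2.84+0.364) = 21.11/3.204 = 6.589 mg/L.
Mixed L₀ = (2.84×2.59 + 0.364×101)/(3.204) = 44.12/3.204 = 13.77 mg/L.
Initial deficit D₀ = C_s − DO₀ = 8.13 − 6.589 = 1.541 mg/L.
t_c = (1/0.1590) ln[(0.518/0.359)(1 − 1.541×0.1590/(0.359×13.77))] = 6.289 × ln(1.371) = 1.986 d.
D_c = (0.359/0.518) × 13.77 × e^(−0.359×1.986) = 0.6931 × 13.77 × 0.4901 = 4.677 mg/L.
Minimum DO = 8.13 − 4.677 = 3.453 mg/L.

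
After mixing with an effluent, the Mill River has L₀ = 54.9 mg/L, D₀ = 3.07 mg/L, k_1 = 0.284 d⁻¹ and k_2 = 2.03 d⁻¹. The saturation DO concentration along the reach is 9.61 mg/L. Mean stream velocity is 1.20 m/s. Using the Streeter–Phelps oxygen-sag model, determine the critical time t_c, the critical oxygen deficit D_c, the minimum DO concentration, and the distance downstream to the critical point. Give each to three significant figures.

t_c = [1/(k_2−k_1)] ln[(k_2/k_1)(1 − D₀(k_2−k_1)/(k_1 L₀))]
= [1/(2.03−0.284)] ln[(2.03/0.284)(1 − 3.07×1.746/(0.284×54.9))]
= (1/1.746) ln[7.148 × 0.6562] = 0.5727 × ln(4.691) = 0.5727 × 1.546 = 0.8852 d.
D_c = (k_1/k_2) L₀ e^(−k_1 t_c) = (0.284/2.03) × 54.9 × e^(−0.284×0.8852) = 0.1399 × 54.9 × 0.7777 = 5.973 mg/L.
Minimum DO = C_s − D_c = 9.61 − 5.973 = 3.637 mg/L.
x_c = v t_c = 1.20 m/s × 0.8852 d × 86400 s/d = 91780 m ≈ 91.8 km.

t_c ≈ 0.885 d; D_c ≈ 5.97 mg/L; min DO ≈ 3.64 mg/L; x_c ≈ 91.8 km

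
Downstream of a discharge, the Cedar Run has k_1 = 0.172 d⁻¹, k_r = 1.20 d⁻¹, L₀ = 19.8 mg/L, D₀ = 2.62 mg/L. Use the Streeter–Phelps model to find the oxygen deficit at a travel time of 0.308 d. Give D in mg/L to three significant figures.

k_1 L₀/(k_r−k_1) = 0.172×19.8/(1.20−0.172) = 3.406/1.028 = 3.313 mg/L.
e^(−k_1 t) = e^(−0.172×0.3080) = 0.9484; e^(−k_r t) = e^(−1.20×0.3080) = 0.6910.
D = 3.313 × (0.9484 − 0.6910) + 2.62 × 0.6910 = 0.8527 + 1.810 = 2.663 mg/L.

D ≈ 2.66 mg/L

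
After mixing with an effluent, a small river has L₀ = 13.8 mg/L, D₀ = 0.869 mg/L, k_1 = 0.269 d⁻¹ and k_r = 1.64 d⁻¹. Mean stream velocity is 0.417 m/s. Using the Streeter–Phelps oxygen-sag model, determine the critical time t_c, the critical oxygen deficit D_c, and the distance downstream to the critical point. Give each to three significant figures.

With k_r/k_1 = 6.097 and 1 − D₀(k_r−k_1)/(k_1 L₀) = 0.6791,
t_c = ln(6.097 × 0.6791) / (1.64 − 0.269) = ln(4.140) / 1.371 = 1.421/1.371 = 1.036 d.
L(t_c) = L₀ e^(−k_1 t_c) = 13.8 × 0.7567 = 10.44 mg/L, and at the critical point k_r D_c = k_1 L, so D_c = (0.269/1.64) × 10.44 = 1.713 mg/L.
x_c = v t_c = 0.417 m/s × 1.036 d × 86400 s/d = 37330 m ≈ 37.3 km.

t_c ≈ 1.04 d; D_c ≈ 1.71 mg/L; x_c ≈ 37.3 km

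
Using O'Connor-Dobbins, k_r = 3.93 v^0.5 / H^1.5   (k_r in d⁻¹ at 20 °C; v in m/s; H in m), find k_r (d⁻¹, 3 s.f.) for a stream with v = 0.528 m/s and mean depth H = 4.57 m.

k_r = 3.93 × 0.528^0.5 / 4.57^1.5 = 3.93 × 0.7266 / 9.770 = 0.2923 d⁻¹.

k_r ≈ 0.292 d⁻¹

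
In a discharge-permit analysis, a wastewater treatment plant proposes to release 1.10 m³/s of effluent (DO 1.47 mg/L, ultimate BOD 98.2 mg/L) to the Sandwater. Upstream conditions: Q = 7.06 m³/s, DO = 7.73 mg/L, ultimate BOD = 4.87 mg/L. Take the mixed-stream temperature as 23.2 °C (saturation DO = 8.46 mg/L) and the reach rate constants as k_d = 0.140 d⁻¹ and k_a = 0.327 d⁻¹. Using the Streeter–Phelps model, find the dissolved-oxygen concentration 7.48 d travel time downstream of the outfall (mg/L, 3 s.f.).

Mixed DO = (7.06×7.73 + 1.10×1.47)/(7.06+1.10) = 56.19/8.160 = 6.886 mg/L.
Mixed L₀ = (7.06×4.87 + 1.10×98.2)/(8.160) = 142.4/8.160 = 17.45 mg/L.
Initial deficit D₀ = C_s − DO₀ = 8.46 − 6.886 = 1.574 mg/L.
D(7.48) = [0.140×17.45/(0.327−0.140)](e^(−0.140×7.48) − e^(−0.327×7.48)) + 1.574 e^(−0.327×7.48)
= 13.07 × (0.3509 − 0.08664) + 1.574 × 0.08664 = 3.589 mg/L.
DO = 8.46 − 3.589 = 4.871 mg/L.

DO ≈ 4.87 mg/L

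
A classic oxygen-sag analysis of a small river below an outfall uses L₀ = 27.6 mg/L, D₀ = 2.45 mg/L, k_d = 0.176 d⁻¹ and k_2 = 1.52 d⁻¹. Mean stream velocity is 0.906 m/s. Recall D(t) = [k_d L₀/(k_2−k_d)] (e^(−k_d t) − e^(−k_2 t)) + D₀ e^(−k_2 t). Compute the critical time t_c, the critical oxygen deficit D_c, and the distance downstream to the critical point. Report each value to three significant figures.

With k_2/k_d = 8.636 and 1 − D₀(k_2−k_d)/(k_d L₀) = 0.3221,
t_c = ln(8.636 × 0.3221) / (1.52 − 0.176) = ln(2.782) / 1.344 = 1.023/1.344 = 0.7613 d.
L(t_c) = L₀ e^(−k_d t_c) = 27.6 × 0.8746 = 24.14 mg/L, and at the critical point k_2 D_c = k_d L, so D_c = (0.176/1.52) × 24.14 = 2.795 mg/L.
x_c = v t_c = 0.906 m/s × 0.7613 d × 86400 s/d = 59590 m ≈ 59.6 km.

t_c ≈ 0.761 d; D_c ≈ 2.80 mg/L; x_c ≈ 59.6 km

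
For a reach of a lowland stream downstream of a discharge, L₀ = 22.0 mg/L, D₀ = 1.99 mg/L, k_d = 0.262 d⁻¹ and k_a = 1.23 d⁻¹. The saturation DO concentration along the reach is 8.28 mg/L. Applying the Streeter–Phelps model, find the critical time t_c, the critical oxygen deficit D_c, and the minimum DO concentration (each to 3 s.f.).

At the critical point dD/dt = 0, so k_d L₀ e^(−k_d t) = k_a D. Substituting D(t) from the Streeter–Phelps equation and solving for t gives
t_c = ln[(k_a/k_d)(1 − D₀(k_a−k_d)/(k_d L₀))] / (k_a−k_d).
Here k_a−k_d = 0.9680 d⁻¹ and 1 − D₀(k_a−k_d)/(k_d L₀) = 1 − 1.99×0.9680/(0.262×22.0) = 0.6658, so
t_c = ln(4.695 × 0.6658) / 0.9680 = 1.140 / 0.9680 = 1.177 d.
L(t_c) = L₀ e^(−k_d t_c) = 22.0 × 0.7346 = 16.16 mg/L, and at the critical point k_a D_c = k_d L, so D_c = (0.262/1.23) × 16.16 = 3.442 mg/L.
Minimum DO = C_s − D_c = 8.28 − 3.442 = 4.838 mg/L.

t_c ≈ 1.18 d; D_c ≈ 3.44 mg/L; min DO ≈ 4.84 mg/L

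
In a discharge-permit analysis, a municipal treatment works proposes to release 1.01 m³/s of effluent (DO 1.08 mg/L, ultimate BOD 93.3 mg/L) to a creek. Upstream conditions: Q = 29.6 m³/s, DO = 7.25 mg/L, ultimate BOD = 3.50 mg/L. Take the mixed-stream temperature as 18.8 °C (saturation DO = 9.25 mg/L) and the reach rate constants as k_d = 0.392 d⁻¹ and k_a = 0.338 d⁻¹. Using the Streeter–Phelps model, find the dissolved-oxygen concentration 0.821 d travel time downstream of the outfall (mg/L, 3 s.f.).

DO ≈ 6.04 mg/L

Mixed DO = (29.6×7.25 + 1.01×1.08)/(29.6+1.01) = 215.7/30.61 = 7.046 mg/L.
Mixed L₀ = (29.6×3.50 + 1.01×93.3)/(30.61) = 197.8/30.61 = 6.463 mg/L.
Initial deficit D₀ = C_s − DO₀ = 9.25 − 7.046 = 2.204 mg/L.
D(0.821) = [0.392×6.463/(0.338−0.392)](e^(−0.392×0.821) − e^(−0.338×0.821)) + 2.204 e^(−0.338×0.821)
= -46.92 × (0.7248 − 0.7577) + 2.204 × 0.7577 = 3.211 mg/L.
DO = 9.25 − 3.211 = 6.039 mg/L.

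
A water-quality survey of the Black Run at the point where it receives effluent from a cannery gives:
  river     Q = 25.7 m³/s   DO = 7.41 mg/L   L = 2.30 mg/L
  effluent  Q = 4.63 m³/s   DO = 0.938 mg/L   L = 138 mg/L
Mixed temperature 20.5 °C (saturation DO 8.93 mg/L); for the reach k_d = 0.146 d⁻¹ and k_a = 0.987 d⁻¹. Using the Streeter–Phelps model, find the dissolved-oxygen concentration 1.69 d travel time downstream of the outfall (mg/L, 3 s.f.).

DO ≈ 6.09 mg/L

Mixed DO = (25.7×7.41 + 4.63×0.938)/(25.7+4.63) = 194.8/30.33 = 6.422 mg/L.
Mixed L₀ = (25.7×2.30 + 4.63×138)/(30.33) = 698.0/30.33 = 23.02 mg/L.
Initial deficit D₀ = C_s − DO₀ = 8.93 − 6.422 = 2.508 mg/L.
D(1.69) = [0.146×23.02/(0.987−0.146)](e^(−0.146×1.69) − e^(−0.987×1.69)) + 2.508 e^(−0.987×1.69)
= 3.995 × (0.7813 − 0.1886) + 2.508 × 0.1886 = 2.841 mg/L.
DO = 8.93 − 2.841 = 6.089 mg/L.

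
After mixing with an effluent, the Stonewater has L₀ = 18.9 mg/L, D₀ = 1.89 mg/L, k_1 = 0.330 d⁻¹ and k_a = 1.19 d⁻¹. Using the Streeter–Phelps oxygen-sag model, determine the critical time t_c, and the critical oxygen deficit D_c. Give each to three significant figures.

At the critical point dD/dt = 0, so k_1 L₀ e^(−k_1 t) = k_a D. Substituting D(t) from the Streeter–Phelps equation and solving for t gives
t_c = ln[(k_a/k_1)(1 − D₀(k_a−k_1)/(k_1 L₀))] / (k_a−k_1).
Here k_a−k_1 = 0.8600 d⁻¹ and 1 − D₀(k_a−k_1)/(k_1 L₀) = 1 − 1.89×0.8600/(0.330×18.9) = 0.7394, so
t_c = ln(3.606 × 0.7394) / 0.8600 = 0.9807 / 0.8600 = 1.140 d.
L(t_c) = L₀ e^(−k_1 t_c) = 18.9 × 0.6864 = 12.97 mg/L, and at the critical point k_a D_c = k_1 L, so D_c = (0.330/1.19) × 12.97 = 3.597 mg/L.

t_c ≈ 1.14 d; D_c ≈ 3.60 mg/L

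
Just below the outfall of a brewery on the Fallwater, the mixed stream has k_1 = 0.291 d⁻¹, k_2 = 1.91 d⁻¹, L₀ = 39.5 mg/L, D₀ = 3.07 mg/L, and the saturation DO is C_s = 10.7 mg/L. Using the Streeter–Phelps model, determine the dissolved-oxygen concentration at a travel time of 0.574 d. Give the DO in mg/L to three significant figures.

DO ≈ 6.04 mg/L

k_1 L₀/(k_2−k_1) = 0.291×39.5/(1.91−0.291) = 11.49/1.619 = 7.100 mg/L.
e^(−k_1 t) = e^(−0.291×0.5740) = 0.8462; e^(−k_2 t) = e^(−1.91×0.5740) = 0.3341.
D = 7.100 × (0.8462 − 0.3341) + 3.07 × 0.3341 = 3.636 + 1.026 = 4.661 mg/L.
DO = C_s − D = 10.7 − 4.661 = 6.039 mg/L.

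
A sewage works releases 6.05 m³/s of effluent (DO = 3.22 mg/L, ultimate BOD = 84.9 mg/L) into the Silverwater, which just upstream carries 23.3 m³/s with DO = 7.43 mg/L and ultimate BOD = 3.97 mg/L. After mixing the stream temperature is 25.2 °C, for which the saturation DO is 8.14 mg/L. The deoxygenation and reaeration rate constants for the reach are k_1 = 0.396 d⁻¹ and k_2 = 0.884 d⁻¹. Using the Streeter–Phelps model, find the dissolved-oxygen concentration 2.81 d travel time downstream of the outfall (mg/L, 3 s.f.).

DO ≈ 3.90 mg/L

Mixed DO = (23.3×7.43 + 6.05×3.22)/(23.3+6.05) = 192.6/29.35 = 6.562 mg/L.
Mixed L₀ = (23.3×3.97 + 6.05×84.9)/(29.35) = 606.1/29.35 = 20.65 mg/L.
Initial deficit D₀ = C_s − DO₀ = 8.14 − 6.562 = 1.578 mg/L.
D(2.81) = [0.396×20.65/(0.884−0.396)](e^(−0.396×2.81) − e^(−0.884×2.81)) + 1.578 e^(−0.884×2.81)
= 16.76 × (0.3287 − 0.08341) + 1.578 × 0.08341 = 4.242 mg/L.
DO = 8.14 − 4.242 = 3.898 mg/L.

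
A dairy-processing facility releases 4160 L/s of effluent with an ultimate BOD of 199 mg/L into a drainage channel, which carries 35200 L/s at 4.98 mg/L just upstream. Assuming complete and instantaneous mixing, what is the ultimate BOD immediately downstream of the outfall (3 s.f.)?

25.5 mg/L

Flow-weighted mixing: C = (Q_r C_r + Q_w C_w)/(Q_r + Q_w)
= (35200×4.98 + 4160×199)/(35200 + 4160) = 1.003×10^6/39360 = 25.49 mg/L.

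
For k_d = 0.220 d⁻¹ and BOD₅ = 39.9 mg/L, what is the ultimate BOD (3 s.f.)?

L₀ ≈ 59.8 mg/L

BOD₅ = L₀(1 − e^(−5k_d)) ⇒ L₀ = BOD₅ / (1 − e^(−5×0.220))
= 39.9 / (1 − 0.3329) = 39.9 / 0.6671 = 59.81 mg/L.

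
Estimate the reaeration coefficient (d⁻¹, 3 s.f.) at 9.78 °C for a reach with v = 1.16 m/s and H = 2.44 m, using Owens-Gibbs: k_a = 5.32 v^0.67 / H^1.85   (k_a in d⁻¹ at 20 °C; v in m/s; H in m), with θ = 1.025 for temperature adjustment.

k_a ≈ 0.877 d⁻¹

k_a(20) = 5.32 × 1.16^0.67 / 2.44^1.85 = 5.32 × 1.105 / 5.208 = 1.128 d⁻¹.
k_a(9.78) = 1.128 × 1.025^(9.78−20) = 1.128 × 0.7770 = 0.8767 d⁻¹.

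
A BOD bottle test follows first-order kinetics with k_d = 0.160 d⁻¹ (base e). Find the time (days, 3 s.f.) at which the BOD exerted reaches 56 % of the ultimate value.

y/L₀ = 1 − e^(−k_d t) = 0.56 ⇒ e^(−k_d t) = 0.440
t = −ln(0.440) / 0.160 = 0.8210 / 0.160 = 5.131 d.

t ≈ 5.13 d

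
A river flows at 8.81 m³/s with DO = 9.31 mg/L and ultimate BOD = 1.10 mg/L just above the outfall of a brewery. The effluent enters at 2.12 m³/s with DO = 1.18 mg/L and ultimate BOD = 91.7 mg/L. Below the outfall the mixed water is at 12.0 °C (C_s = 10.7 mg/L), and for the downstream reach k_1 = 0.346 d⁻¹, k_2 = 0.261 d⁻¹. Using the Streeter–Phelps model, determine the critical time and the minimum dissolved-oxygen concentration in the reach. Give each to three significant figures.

t_c ≈ 2.87 d; minimum DO ≈ 1.52 mg/L

Mixed DO = (8.81×9.31 + 2.12×1.18)/(8.81+2.12) = 84.52/10.93 = 7.733 mg/L.
Mixed L₀ = (8.81×1.10 + 2.12×91.7)/(10.93) = 204.1/10.93 = 18.67 mg/L.
Initial deficit D₀ = C_s − DO₀ = 10.7 − 7.733 = 2.967 mg/L.
t_c = (1/-0.08500) ln[(0.261/0.346)(1 − 2.967×-0.08500/(0.346×18.67))] = -11.76 × ln(0.7838) = 2.866 d.
D_c = (0.346/0.261) × 18.67 × e^(−0.346×2.866) = 1.326 × 18.67 × 0.3709 = 9.182 mg/L.
Minimum DO = 10.7 − 9.182 = 1.518 mg/L.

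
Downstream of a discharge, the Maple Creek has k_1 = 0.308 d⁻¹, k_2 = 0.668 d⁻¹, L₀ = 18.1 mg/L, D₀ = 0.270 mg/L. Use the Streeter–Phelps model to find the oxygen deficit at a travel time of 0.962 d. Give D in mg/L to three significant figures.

k_1 L₀/(k_2−k_1) = 0.308×18.1/(0.668−0.308) = 5.575/0.3600 = 15.49 mg/L.
e^(−k_1 t) = e^(−0.308×0.9620) = 0.7436; e^(−k_2 t) = e^(−0.668×0.9620) = 0.5259.
D = 15.49 × (0.7436 − 0.5259) + 0.270 × 0.5259 = 3.370 + 0.1420 = 3.512 mg/L.

D ≈ 3.51 mg/L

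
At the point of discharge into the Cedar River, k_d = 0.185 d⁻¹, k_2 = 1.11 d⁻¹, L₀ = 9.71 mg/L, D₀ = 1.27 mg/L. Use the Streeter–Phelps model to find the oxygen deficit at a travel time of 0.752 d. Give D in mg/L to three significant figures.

k_d L₀/(k_2−k_d) = 0.185×9.71/(1.11−0.185) = 1.796/0.9250 = 1.942 mg/L.
e^(−k_d t) = e^(−0.185×0.7520) = 0.8701; e^(−k_2 t) = e^(−1.11×0.7520) = 0.4340.
D = 1.942 × (0.8701 − 0.4340) + 1.27 × 0.4340 = 0.8470 + 0.5512 = 1.398 mg/L.

D ≈ 1.40 mg/L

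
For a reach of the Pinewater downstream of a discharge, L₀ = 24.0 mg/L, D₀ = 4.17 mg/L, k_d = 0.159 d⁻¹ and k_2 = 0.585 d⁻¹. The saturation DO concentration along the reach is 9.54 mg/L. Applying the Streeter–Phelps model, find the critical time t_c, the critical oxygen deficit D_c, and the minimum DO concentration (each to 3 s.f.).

t_c ≈ 1.59 d; D_c ≈ 5.07 mg/L; min DO ≈ 4.47 mg/L

t_c = [1/(k_2−k_d)] ln[(k_2/k_d)(1 − D₀(k_2−k_d)/(k_d L₀))]
= [1/(0.585−0.159)] ln[(0.585/0.159)(1 − 4.17×0.4260/(0.159×24.0))]
= (1/0.4260) ln[3.679 × 0.5345] = 2.347 × ln(1.966) = 2.347 × 0.6762 = 1.587 d.
D_c = (k_d/k_2) L₀ e^(−k_d t_c) = (0.159/0.585) × 24.0 × e^(−0.159×1.587) = 0.2718 × 24.0 × 0.7769 = 5.068 mg/L.
Minimum DO = C_s − D_c = 9.54 − 5.068 = 4.472 mg/L.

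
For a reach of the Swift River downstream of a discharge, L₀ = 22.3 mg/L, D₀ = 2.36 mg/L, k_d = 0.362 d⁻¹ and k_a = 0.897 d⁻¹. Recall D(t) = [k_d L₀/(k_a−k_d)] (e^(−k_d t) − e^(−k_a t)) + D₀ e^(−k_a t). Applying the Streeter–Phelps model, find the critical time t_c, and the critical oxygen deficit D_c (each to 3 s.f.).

t_c ≈ 1.38 d; D_c ≈ 5.46 mg/L

With k_a/k_d = 2.478 and 1 − D₀(k_a−k_d)/(k_d L₀) = 0.8436,
t_c = ln(2.478 × 0.8436) / (0.897 − 0.362) = ln(2.090) / 0.5350 = 0.7373/0.5350 = 1.378 d.
L(t_c) = L₀ e^(−k_d t_c) = 22.3 × 0.6072 = 13.54 mg/L, and at the critical point k_a D_c = k_d L, so D_c = (0.362/0.897) × 13.54 = 5.464 mg/L.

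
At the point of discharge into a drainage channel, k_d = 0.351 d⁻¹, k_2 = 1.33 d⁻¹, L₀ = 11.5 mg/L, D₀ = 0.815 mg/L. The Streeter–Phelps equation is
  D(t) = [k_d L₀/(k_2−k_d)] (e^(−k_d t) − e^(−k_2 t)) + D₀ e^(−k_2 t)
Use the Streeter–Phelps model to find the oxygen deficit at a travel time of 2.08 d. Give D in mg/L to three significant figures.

k_d L₀/(k_2−k_d) = 0.351×11.5/(1.33−0.351) = 4.037/0.9790 = 4.123 mg/L.
e^(−k_d t) = e^(−0.351×2.080) = 0.4819; e^(−k_2 t) = e^(−1.33×2.080) = 0.06289.
D = 4.123 × (0.4819 − 0.06289) + 0.815 × 0.06289 = 1.728 + 0.05125 = 1.779 mg/L.

D ≈ 1.78 mg/L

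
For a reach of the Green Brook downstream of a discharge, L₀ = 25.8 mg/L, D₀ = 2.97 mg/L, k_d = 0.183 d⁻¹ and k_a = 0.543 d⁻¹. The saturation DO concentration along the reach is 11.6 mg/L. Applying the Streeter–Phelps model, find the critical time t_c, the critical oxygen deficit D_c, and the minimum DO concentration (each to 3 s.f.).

With k_a/k_d = 2.967 and 1 − D₀(k_a−k_d)/(k_d L₀) = 0.7735,
t_c = ln(2.967 × 0.7735) / (0.543 − 0.183) = ln(2.295) / 0.3600 = 0.8308/0.3600 = 2.308 d.
D_c = (k_d/k_a) L₀ e^(−k_d t_c) = (0.183/0.543) × 25.8 × e^(−0.183×2.308) = 0.3370 × 25.8 × 0.6555 = 5.700 mg/L.
Minimum DO = C_s − D_c = 11.6 − 5.700 = 5.900 mg/L.

t_c ≈ 2.31 d; D_c ≈ 5.70 mg/L; min DO ≈ 5.90 mg/L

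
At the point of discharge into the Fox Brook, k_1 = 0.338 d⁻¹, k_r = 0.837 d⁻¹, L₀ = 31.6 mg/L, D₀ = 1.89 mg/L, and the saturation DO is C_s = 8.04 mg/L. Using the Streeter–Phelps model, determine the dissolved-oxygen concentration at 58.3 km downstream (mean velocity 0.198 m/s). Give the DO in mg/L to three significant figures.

DO ≈ 2.40 mg/L

Travel time t = x/v = 58.3 km / (0.198 m/s) = 58300 m / 0.198 m/s = 294400 s = 3.408 d.
k_1 L₀/(k_r−k_1) = 0.338×31.6/(0.837−0.338) = 10.68/0.4990 = 21.40 mg/L.
e^(−k_1 t) = e^(−0.338×3.408) = 0.3160; e^(−k_r t) = e^(−0.837×3.408) = 0.05770.
D = 21.40 × (0.3160 − 0.05770) + 1.89 × 0.05770 = 5.530 + 0.1091 = 5.639 mg/L.
DO = C_s − D = 8.04 − 5.639 = 2.401 mg/L.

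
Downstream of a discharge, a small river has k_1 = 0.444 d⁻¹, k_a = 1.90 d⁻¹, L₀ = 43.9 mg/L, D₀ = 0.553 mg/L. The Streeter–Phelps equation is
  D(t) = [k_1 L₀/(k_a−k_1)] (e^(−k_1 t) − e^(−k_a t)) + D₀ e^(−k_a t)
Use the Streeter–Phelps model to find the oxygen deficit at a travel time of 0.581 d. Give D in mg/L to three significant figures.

D ≈ 6.09 mg/L

k_1 L₀/(k_a−k_1) = 0.444×43.9/(1.90−0.444) = 19.49/1.456 = 13.39 mg/L.
e^(−k_1 t) = e^(−0.444×0.5810) = 0.7726; e^(−k_a t) = e^(−1.90×0.5810) = 0.3316.
D = 13.39 × (0.7726 − 0.3316) + 0.553 × 0.3316 = 5.904 + 0.1834 = 6.088 mg/L.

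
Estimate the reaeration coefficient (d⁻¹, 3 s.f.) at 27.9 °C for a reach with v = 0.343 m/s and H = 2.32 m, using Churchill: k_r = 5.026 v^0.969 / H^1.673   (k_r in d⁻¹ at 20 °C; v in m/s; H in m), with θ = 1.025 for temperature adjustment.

k_r(20) = 5.026 × 0.343^0.969 / 2.32^1.673 = 5.026 × 0.3546 / 4.088 = 0.4360 d⁻¹.
k_r(27.9) = 0.4360 × 1.025^(27.9−20) = 0.4360 × 1.215 = 0.5299 d⁻¹.

k_r ≈ 0.530 d⁻¹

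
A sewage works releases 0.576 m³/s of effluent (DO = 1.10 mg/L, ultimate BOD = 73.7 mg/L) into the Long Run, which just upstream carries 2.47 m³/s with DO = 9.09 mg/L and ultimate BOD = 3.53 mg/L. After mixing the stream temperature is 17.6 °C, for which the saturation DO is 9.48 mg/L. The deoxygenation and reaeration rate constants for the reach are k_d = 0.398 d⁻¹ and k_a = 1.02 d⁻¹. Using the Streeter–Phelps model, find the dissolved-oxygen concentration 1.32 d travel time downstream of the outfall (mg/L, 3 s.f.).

DO ≈ 5.43 mg/L

Mixed DO = (2.47×9.09 + 0.576×1.10)/(2.47+0.576) = 23.09/3.046 = 7.579 mg/L.
Mixed L₀ = (2.47×3.53 + 0.576×73.7)/(3.046) = 51.17/3.046 = 16.80 mg/L.
Initial deficit D₀ = C_s − DO₀ = 9.48 − 7.579 = 1.901 mg/L.
D(1.32) = [0.398×16.80/(1.02−0.398)](e^(−0.398×1.32) − e^(−1.02×1.32)) + 1.901 e^(−1.02×1.32)
= 10.75 × (0.5913 − 0.2602) + 1.901 × 0.2602 = 4.054 mg/L.
DO = 9.48 − 4.054 = 5.426 mg/L.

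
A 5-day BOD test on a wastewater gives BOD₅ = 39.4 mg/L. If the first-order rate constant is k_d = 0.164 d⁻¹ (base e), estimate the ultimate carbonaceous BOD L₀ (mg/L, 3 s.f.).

BOD₅ = L₀(1 − e^(−5k_d)) ⇒ L₀ = BOD₅ / (1 − e^(−5×0.164))
= 39.4 / (1 − 0.4404) = 39.4 / 0.5596 = 70.41 mg/L.

L₀ ≈ 70.4 mg/L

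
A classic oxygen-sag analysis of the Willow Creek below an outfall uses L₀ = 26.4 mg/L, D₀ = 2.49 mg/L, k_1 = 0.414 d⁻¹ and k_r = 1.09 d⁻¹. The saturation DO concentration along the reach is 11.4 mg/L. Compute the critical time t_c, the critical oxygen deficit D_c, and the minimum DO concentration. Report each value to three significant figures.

t_c ≈ 1.18 d; D_c ≈ 6.14 mg/L; min DO ≈ 5.26 mg/L

t_c = [1/(k_r−k_1)] ln[(k_r/k_1)(1 − D₀(k_r−k_1)/(k_1 L₀))]
= [1/(1.09−0.414)] ln[(1.09/0.414)(1 − 2.49×0.6760/(0.414×26.4))]
= (1/0.6760) ln[2.633 × 0.8460] = 1.479 × ln(2.227) = 1.479 × 0.8008 = 1.185 d.
L(t_c) = L₀ e^(−k_1 t_c) = 26.4 × 0.6124 = 16.17 mg/L, and at the critical point k_r D_c = k_1 L, so D_c = (0.414/1.09) × 16.17 = 6.140 mg/L.
Minimum DO = C_s − D_c = 11.4 − 6.140 = 5.260 mg/L.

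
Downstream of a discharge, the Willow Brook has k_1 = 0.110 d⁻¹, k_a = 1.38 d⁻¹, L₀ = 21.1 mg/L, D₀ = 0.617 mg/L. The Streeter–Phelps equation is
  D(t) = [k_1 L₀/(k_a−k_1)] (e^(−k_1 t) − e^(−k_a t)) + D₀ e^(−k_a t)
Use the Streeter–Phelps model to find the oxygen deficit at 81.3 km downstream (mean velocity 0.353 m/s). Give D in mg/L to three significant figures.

D ≈ 1.33 mg/L

Travel time t = x/v = 81.3 km / (0.353 m/s) = 81300 m / 0.353 m/s = 230300 s = 2.666 d.
k_1 L₀/(k_a−k_1) = 0.110×21.1/(1.38−0.110) = 2.321/1.270 = 1.828 mg/L.
e^(−k_1 t) = e^(−0.110×2.666) = 0.7459; e^(−k_a t) = e^(−1.38×2.666) = 0.02526.
D = 1.828 × (0.7459 − 0.02526) + 0.617 × 0.02526 = 1.317 + 0.01558 = 1.333 mg/L.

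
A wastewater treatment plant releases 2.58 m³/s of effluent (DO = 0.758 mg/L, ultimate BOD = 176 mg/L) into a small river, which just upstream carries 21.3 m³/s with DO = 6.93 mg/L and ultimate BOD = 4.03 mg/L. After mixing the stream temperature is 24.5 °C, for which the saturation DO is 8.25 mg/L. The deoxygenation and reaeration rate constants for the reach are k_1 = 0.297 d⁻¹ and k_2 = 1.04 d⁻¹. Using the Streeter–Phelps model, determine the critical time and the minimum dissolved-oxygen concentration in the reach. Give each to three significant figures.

t_c ≈ 1.35 d; minimum DO ≈ 3.93 mg/L

Mixed DO = (21.3×6.93 + 2.58×0.758)/(21.3+2.58) = 149.6/23.88 = 6.263 mg/L.
Mixed L₀ = (21.3×4.03 + 2.58×176)/(23.88) = 539.9/23.88 = 22.61 mg/L.
Initial deficit D₀ = C_s − DO₀ = 8.25 − 6.263 = 1.987 mg/L.
t_c = (1/0.7430) ln[(1.04/0.297)(1 − 1.987×0.7430/(0.297×22.61))] = 1.346 × ln(2.732) = 1.353 d.
D_c = (0.297/1.04) × 22.61 × e^(−0.297×1.353) = 0.2856 × 22.61 × 0.6692 = 4.321 mg/L.
Minimum DO = 8.25 − 4.321 = 3.929 mg/L.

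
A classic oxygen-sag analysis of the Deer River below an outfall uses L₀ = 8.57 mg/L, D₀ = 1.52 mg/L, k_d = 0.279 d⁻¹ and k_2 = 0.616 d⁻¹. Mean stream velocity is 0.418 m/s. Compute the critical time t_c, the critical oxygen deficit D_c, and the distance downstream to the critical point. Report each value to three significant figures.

t_c ≈ 1.63 d; D_c ≈ 2.46 mg/L; x_c ≈ 59.0 km

t_c = [1/(k_2−k_d)] ln[(k_2/k_d)(1 − D₀(k_2−k_d)/(k_d L₀))]
= [1/(0.616−0.279)] ln[(0.616/0.279)(1 − 1.52×0.3370/(0.279×8.57))]
= (1/0.3370) ln[2.208 × 0.7858] = 2.967 × ln(1.735) = 2.967 × 0.5509 = 1.635 d.
D_c = (k_d/k_2) L₀ e^(−k_d t_c) = (0.279/0.616) × 8.57 × e^(−0.279×1.635) = 0.4529 × 8.57 × 0.6337 = 2.460 mg/L.
x_c = v t_c = 0.418 m/s × 1.635 d × 86400 s/d = 59040 m ≈ 59.0 km.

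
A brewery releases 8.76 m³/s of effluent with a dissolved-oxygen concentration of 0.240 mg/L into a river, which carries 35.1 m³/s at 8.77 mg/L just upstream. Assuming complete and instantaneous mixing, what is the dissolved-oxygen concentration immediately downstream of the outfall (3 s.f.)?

Flow-weighted mixing: C = (Q_r C_r + Q_w C_w)/(Q_r + Q_w)
= (35.1×8.77 + 8.76×0.240)/(35.1 + 8.76) = 309.9/43.86 = 7.066 mg/L.

7.07 mg/L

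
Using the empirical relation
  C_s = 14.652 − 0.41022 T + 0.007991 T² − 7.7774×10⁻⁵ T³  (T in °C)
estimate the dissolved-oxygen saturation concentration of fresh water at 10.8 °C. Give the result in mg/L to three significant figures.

C_s ≈ 11.1 mg/L

C_s = 14.652 − 0.41022×10.8 + 0.007991×10.8² − 7.7774×10⁻⁵×10.8³ = 11.06 mg/L.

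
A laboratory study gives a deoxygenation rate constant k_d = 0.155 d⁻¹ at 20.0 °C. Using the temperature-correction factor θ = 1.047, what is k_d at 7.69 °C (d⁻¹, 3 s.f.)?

k_d(T₂) = k_d(T₁) · θ^(T₂−T₁) = 0.155 × 1.047^(7.69−20.0)
= 0.155 × 1.047^-12.3 = 0.155 × 0.5681 = 0.08806 d⁻¹.

k_d ≈ 0.0881 d⁻¹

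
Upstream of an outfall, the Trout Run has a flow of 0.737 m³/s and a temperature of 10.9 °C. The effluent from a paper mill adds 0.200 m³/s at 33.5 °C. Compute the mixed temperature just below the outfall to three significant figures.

15.7 °C

Flow-weighted mixing: C = (Q_r C_r + Q_w C_w)/(Q_r + Q_w)
= (0.737×10.9 + 0.200×33.5)/(0.737 + 0.200) = 14.73/0.9370 = 15.72 °C.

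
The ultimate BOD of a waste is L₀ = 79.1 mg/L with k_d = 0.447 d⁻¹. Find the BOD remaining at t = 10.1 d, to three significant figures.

L_t = L₀ e^(−k_d t) = 79.1 × e^(−0.447×10.1) = 79.1 × 0.01095 = 0.8659 mg/L.

L ≈ 0.866 mg/L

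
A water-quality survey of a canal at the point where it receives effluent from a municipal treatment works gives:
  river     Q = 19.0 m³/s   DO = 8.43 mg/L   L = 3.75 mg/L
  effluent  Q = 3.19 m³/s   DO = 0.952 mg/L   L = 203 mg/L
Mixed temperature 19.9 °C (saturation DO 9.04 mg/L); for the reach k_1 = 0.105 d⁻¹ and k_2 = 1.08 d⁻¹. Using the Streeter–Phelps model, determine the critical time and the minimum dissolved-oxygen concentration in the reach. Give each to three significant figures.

t_c ≈ 1.71 d; minimum DO ≈ 6.41 mg/L

Mixed DO = (19.0×8.43 + 3.19×0.952)/(19.0+3.19) = 163.2/22.19 = 7.355 mg/L.
Mixed L₀ = (19.0×3.75 + 3.19×203)/(22.19) = 718.8/22.19 = 32.39 mg/L.
Initial deficit D₀ = C_s − DO₀ = 9.04 − 7.355 = 1.685 mg/L.
t_c = (1/0.9750) ln[(1.08/0.105)(1 − 1.685×0.9750/(0.105×32.39))] = 1.026 × ln(5.318) = 1.714 d.
D_c = (0.105/1.08) × 32.39 × e^(−0.105×1.714) = 0.09722 × 32.39 × 0.8353 = 2.631 mg/L.
Minimum DO = 9.04 − 2.631 = 6.409 mg/L.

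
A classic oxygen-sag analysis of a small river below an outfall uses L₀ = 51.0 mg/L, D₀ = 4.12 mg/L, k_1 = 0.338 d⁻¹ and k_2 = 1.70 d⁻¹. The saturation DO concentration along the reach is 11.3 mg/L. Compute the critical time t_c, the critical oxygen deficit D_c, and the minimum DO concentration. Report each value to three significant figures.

t_c ≈ 0.897 d; D_c ≈ 7.49 mg/L; min DO ≈ 3.81 mg/L

t_c = [1/(k_2−k_1)] ln[(k_2/k_1)(1 − D₀(k_2−k_1)/(k_1 L₀))]
= [1/(1.70−0.338)] ln[(1.70/0.338)(1 − 4.12×1.362/(0.338×51.0))]
= (1/1.362) ln[5.030 × 0.6745] = 0.7342 × ln(3.392) = 0.7342 × 1.222 = 0.8969 d.
D_c = (k_1/k_2) L₀ e^(−k_1 t_c) = (0.338/1.70) × 51.0 × e^(−0.338×0.8969) = 0.1988 × 51.0 × 0.7385 = 7.488 mg/L.
Minimum DO = C_s − D_c = 11.3 − 7.488 = 3.812 mg/L.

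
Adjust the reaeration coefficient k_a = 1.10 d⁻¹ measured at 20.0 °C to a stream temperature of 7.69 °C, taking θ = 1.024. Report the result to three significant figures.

k_a(T₂) = k_a(T₁) · θ^(T₂−T₁) = 1.10 × 1.024^(7.69−20.0)
= 1.10 × 1.024^-12.3 = 1.10 × 0.7468 = 0.8215 d⁻¹.

k_a ≈ 0.821 d⁻¹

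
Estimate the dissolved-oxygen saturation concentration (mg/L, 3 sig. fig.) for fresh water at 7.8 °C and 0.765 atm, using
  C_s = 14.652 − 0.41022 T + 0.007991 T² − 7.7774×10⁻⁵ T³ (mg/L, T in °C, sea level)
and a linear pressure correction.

At sea level: C_s = 14.652 − 0.41022×7.8 + 0.007991×7.8² − 7.7774×10⁻⁵×7.8³ = 11.90 mg/L.
Pressure correction: C_s' = 11.90 × 0.765 = 9.105 mg/L.

C_s ≈ 9.10 mg/L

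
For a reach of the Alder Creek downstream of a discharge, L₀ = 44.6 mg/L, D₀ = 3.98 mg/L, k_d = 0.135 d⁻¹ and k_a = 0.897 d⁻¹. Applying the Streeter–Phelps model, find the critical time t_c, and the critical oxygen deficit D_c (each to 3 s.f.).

With k_a/k_d = 6.644 and 1 − D₀(k_a−k_d)/(k_d L₀) = 0.4963,
t_c = ln(6.644 × 0.4963) / (0.897 − 0.135) = ln(3.298) / 0.7620 = 1.193/0.7620 = 1.566 d.
L(t_c) = L₀ e^(−k_d t_c) = 44.6 × 0.8095 = 36.10 mg/L, and at the critical point k_a D_c = k_d L, so D_c = (0.135/0.897) × 36.10 = 5.433 mg/L.

t_c ≈ 1.57 d; D_c ≈ 5.43 mg/L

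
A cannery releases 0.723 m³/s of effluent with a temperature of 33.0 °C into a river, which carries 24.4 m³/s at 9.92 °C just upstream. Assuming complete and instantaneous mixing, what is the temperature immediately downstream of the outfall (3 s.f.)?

Flow-weighted mixing: C = (Q_r C_r + Q_w C_w)/(Q_r + Q_w)
= (24.4×9.92 + 0.723×33.0)/(24.4 + 0.723) = 265.9/25.12 = 10.58 °C.

10.6 °C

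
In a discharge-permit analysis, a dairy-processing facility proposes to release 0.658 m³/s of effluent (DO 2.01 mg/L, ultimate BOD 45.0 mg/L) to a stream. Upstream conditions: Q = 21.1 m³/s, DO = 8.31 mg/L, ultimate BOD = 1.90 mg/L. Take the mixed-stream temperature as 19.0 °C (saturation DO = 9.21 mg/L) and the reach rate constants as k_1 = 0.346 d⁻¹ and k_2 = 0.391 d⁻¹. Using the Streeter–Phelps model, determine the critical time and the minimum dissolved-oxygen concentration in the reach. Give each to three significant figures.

t_c ≈ 1.71 d; minimum DO ≈ 7.64 mg/L

Mixed DO = (21.1×8.31 + 0.658×2.01)/(21.1+0.658) = 176.7/21.76 = 8.119 mg/L.
Mixed L₀ = (21.1×1.90 + 0.658×45.0)/(21.76) = 69.70/21.76 = 3.203 mg/L.
Initial deficit D₀ = C_s − DO₀ = 9.21 − 8.119 = 1.091 mg/L.
t_c = (1/0.04500) ln[(0.391/0.346)(1 − 1.091×0.04500/(0.346×3.203))] = 22.22 × ln(1.080) = 1.711 d.
D_c = (0.346/0.391) × 3.203 × e^(−0.346×1.711) = 0.8849 × 3.203 × 0.5533 = 1.568 mg/L.
Minimum DO = 9.21 − 1.568 = 7.642 mg/L.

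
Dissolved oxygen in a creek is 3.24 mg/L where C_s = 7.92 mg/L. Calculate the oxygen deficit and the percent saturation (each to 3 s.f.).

D = C_s − C = 7.92 − 3.24 = 4.68 mg/L.
% saturation = 3.24/7.92 × 100 = 40.9 %.

D ≈ 4.68 mg/L; 40.9 % saturation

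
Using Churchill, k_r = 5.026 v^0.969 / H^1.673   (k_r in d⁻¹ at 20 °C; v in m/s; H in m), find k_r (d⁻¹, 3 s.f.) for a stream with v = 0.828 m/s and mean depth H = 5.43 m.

k_r = 5.026 × 0.828^0.969 / 5.43^1.673 = 5.026 × 0.8329 / 16.96 = 0.2469 d⁻¹.

k_r ≈ 0.247 d⁻¹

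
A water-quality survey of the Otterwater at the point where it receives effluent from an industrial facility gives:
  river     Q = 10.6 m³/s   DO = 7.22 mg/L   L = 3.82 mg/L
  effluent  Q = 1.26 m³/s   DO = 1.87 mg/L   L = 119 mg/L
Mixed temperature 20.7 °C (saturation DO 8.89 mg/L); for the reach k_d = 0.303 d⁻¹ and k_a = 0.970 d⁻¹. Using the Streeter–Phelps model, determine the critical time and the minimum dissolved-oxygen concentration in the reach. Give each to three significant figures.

t_c ≈ 1.19 d; minimum DO ≈ 5.40 mg/L

Mixed DO = (10.6×7.22 + 1.26×1.87)/(10.6+1.26) = 78.89/11.86 = 6.652 mg/L.
Mixed L₀ = (10.6×3.82 + 1.26×119)/(11.86) = 190.4/11.86 = 16.06 mg/L.
Initial deficit D₀ = C_s − DO₀ = 8.89 − 6.652 = 2.238 mg/L.
t_c = (1/0.6670) ln[(0.970/0.303)(1 − 2.238×0.6670/(0.303×16.06))] = 1.499 × ln(2.219) = 1.195 d.
D_c = (0.303/0.970) × 16.06 × e^(−0.303×1.195) = 0.3124 × 16.06 × 0.6962 = 3.492 mg/L.
Minimum DO = 8.89 − 3.492 = 5.398 mg/L.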